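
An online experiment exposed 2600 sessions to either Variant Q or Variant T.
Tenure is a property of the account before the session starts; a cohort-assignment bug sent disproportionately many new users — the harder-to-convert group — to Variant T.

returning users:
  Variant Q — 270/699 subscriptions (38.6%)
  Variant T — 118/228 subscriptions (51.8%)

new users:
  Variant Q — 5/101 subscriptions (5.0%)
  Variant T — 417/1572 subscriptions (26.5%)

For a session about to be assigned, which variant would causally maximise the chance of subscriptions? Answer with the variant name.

Here user tenure is a common cause — it drives both which variant a case falls under and the outcome. The crude comparison mixes populations; the stratum-specific rates are the causally relevant ones.
Within each level — returning users: 38.6% vs 51.8%; new users: 5.0% vs 26.5% — Variant T is higher every time.

Variant T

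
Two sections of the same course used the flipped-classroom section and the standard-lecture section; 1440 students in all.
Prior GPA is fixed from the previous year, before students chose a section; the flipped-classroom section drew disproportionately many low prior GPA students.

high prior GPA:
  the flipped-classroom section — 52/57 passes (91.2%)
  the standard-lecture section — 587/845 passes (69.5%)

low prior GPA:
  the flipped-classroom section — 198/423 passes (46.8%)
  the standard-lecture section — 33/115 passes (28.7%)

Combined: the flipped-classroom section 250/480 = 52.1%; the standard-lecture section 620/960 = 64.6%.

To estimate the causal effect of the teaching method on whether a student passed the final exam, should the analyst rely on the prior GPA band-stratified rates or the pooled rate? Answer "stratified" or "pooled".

stratified

Here prior GPA band is a common cause — it drives both which teaching method a case falls under and the outcome. The crude comparison mixes populations; the stratum-specific rates are the causally relevant ones.
Within each level — high prior GPA: 91.2% vs 69.5%; low prior GPA: 46.8% vs 28.7% — the flipped-classroom section is higher every time.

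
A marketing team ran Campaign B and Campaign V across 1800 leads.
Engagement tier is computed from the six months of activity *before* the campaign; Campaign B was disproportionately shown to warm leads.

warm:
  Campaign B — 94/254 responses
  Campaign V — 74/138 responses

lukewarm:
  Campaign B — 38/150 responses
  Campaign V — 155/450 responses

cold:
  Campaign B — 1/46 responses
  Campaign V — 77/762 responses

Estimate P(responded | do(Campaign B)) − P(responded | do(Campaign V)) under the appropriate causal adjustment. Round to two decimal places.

Within every engagement tier level Campaign V has the higher rate, yet pooled Campaign B does — Simpson's reversal.
Engagement tier is set before the campaign has any effect — it is not caused by the campaign — and it independently drives the outcome. That makes it a confounder, so the causal comparison is within engagement tier levels.
Adjusting over the population distribution of engagement tier: 0.218·(0.370−0.536) + 0.333·(0.253−0.344) + 0.449·(0.022−0.101) = -0.102.

-0.10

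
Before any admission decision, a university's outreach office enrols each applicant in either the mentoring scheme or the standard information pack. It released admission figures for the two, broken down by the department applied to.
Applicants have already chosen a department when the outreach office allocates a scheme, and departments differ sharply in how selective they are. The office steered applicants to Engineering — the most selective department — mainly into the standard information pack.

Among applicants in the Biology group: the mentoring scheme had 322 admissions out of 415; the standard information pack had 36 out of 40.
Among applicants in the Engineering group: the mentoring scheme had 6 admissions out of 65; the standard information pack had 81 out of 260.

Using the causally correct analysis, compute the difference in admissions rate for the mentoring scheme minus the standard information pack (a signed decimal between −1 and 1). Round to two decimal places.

the standard information pack is higher inside every department stratum but the mentoring scheme is higher in aggregate. Whether to stratify depends on how department relates to the outreach scheme.
Here department is a common cause — it drives both which outreach scheme a case falls under and the outcome. The crude comparison mixes populations; the stratum-specific rates are the causally relevant ones.
Adjusting over the population distribution of department: 0.583·(0.776−0.900) + 0.417·(0.092−0.312) = -0.164.

-0.16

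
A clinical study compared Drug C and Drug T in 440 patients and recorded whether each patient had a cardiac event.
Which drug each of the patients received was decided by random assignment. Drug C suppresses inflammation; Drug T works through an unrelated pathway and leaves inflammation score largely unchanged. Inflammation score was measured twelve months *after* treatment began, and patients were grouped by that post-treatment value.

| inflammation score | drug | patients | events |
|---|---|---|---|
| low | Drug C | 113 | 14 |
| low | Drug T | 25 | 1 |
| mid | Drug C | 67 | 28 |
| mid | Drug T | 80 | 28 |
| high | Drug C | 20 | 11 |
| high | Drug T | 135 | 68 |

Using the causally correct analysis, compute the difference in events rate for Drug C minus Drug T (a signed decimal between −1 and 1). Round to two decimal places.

Within every inflammation score level Drug T has the lower rate, yet pooled Drug C does — Simpson's reversal.
Because the drug influences inflammation score, inflammation score is a post-treatment mediator, not a confounder. Stratifying on it would bias the estimate; the causal effect is the crude pooled difference.
The causal difference is the pooled difference: 0.265 − 0.404 = -0.139.

-0.14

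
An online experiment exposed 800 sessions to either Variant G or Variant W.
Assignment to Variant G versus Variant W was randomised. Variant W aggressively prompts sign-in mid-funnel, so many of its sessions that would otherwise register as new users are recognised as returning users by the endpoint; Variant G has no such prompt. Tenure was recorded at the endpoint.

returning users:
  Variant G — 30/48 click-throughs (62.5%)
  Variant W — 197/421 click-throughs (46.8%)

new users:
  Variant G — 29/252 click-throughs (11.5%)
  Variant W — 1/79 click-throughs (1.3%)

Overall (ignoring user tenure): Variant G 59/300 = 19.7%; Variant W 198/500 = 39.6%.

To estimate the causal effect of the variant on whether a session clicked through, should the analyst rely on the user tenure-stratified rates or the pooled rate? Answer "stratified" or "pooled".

User tenure is recorded after the variant and is itself shifted by it — it sits on the causal path from variant to outcome. Conditioning on a mediator would strip out part of the effect we want; the pooled comparison gives the total causal effect.
Pooled: Variant G 19.7% vs Variant W 39.6%; Variant W is higher overall.

pooled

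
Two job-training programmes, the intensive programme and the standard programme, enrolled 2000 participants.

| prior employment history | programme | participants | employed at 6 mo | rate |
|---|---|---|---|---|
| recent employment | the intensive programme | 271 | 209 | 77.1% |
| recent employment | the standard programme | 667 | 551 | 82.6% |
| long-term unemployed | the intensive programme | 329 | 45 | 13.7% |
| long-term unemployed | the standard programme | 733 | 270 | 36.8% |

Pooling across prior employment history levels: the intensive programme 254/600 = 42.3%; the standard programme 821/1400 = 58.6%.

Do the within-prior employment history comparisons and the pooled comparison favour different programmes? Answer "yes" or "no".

Within each prior employment history level (recent employment 77.1% vs 82.6%; long-term unemployed 13.7% vs 36.8%), the standard programme has the higher rate every time. Pooled: 42.3% vs 58.6% — the standard programme has the higher rate overall. They agree.

no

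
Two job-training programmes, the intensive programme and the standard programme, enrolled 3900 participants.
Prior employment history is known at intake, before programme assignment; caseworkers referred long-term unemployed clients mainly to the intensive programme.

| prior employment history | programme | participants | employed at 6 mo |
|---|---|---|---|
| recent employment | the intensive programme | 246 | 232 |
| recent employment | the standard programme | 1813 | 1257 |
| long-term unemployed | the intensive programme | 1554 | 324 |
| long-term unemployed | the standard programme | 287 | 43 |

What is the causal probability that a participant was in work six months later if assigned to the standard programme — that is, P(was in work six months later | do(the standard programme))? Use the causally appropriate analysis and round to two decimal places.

0.44

Within every prior employment history level the intensive programme has the higher rate, yet pooled the standard programme does — Simpson's reversal.
Here prior employment history is a common cause — it drives both which programme a case falls under and the outcome. The crude comparison mixes populations; the stratum-specific rates are the causally relevant ones.
Standardising the standard programme to the population prior employment history mix: 0.528·1257/1813 + 0.472·43/287 = 0.437.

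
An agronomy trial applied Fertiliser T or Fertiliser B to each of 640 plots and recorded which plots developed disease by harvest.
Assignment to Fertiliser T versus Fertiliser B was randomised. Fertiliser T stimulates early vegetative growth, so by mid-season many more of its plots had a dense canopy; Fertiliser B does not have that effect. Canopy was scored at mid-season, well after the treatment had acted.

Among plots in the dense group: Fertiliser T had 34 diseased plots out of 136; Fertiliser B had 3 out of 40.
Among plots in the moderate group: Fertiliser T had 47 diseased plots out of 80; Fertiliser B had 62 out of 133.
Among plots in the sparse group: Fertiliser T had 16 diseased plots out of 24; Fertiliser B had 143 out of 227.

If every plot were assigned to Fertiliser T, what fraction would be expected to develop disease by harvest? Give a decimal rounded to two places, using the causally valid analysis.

0.40

Fertiliser B is lower inside every mid-season canopy stratum but Fertiliser T is lower in aggregate. Whether to stratify depends on how mid-season canopy relates to the fertiliser.
Mid-season canopy here is a post-treatment variable shaped by the fertiliser; conditioning on it would introduce bias rather than remove it. The overall comparison is the causal one.
So P(outcome | do(Fertiliser T)) is just the pooled rate for Fertiliser T: 97/240 = 0.404.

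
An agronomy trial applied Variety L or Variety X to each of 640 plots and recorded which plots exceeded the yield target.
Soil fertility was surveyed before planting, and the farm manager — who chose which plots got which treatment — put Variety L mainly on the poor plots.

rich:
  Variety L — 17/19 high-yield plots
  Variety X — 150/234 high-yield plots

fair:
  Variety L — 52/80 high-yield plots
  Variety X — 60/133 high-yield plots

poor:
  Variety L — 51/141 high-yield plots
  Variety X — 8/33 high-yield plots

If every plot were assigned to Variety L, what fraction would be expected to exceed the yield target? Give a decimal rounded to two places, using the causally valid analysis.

Variety L is higher inside every soil fertility stratum but Variety X is higher in aggregate. Whether to stratify depends on how soil fertility relates to the variety.
Since soil fertility is a pre-existing factor (not a product of the variety) and it affects the outcome on its own, it is a confounder. The stratified rates, not the pooled rate, identify the causal effect.
Standardising Variety L to the population soil fertility mix: 0.395·17/19 + 0.333·52/80 + 0.272·51/141 = 0.668.

0.67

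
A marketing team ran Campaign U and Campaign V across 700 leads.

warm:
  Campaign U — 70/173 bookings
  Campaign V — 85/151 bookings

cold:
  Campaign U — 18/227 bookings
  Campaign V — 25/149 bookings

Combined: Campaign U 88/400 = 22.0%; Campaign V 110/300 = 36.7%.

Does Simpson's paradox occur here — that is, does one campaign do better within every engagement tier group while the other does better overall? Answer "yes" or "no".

Within each engagement tier level (warm 40.5% vs 56.3%; cold 7.9% vs 16.8%), Campaign V has the higher rate every time. Pooled: 22.0% vs 36.7% — Campaign V has the higher rate overall. They agree.

no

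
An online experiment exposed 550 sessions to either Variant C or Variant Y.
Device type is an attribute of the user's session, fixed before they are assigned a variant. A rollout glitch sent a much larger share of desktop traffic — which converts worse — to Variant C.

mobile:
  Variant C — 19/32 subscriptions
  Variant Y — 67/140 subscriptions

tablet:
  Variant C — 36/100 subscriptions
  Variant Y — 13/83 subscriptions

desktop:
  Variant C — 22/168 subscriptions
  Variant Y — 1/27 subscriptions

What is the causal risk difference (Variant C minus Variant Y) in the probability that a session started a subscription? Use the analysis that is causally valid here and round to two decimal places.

+0.14

Within every device type level Variant C has the higher rate, yet pooled Variant Y does — Simpson's reversal.
Device type satisfies the back-door criterion: it is not a descendant of the variant, and it blocks the spurious path from variant to outcome. Adjusting for it (i.e., using the within-device type rates) gives the causal effect.
Adjusting over the population distribution of device type: 0.313·(0.594−0.479) + 0.333·(0.360−0.157) + 0.355·(0.131−0.037) = +0.137.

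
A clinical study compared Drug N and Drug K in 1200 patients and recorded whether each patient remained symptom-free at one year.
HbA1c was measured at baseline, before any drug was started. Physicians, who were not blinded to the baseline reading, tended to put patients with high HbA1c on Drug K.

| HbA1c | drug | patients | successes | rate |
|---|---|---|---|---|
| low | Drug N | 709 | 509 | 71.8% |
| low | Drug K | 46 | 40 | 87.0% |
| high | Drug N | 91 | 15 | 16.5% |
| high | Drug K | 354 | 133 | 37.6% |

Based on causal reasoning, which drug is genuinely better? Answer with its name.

Drug K

Within every HbA1c level Drug K has the higher rate, yet pooled Drug N does — Simpson's reversal.
Here HbA1c is a common cause — it drives both which drug a case falls under and the outcome. The crude comparison mixes populations; the stratum-specific rates are the causally relevant ones.
Within each level — low: 71.8% vs 87.0%; high: 16.5% vs 37.6% — Drug K is higher every time.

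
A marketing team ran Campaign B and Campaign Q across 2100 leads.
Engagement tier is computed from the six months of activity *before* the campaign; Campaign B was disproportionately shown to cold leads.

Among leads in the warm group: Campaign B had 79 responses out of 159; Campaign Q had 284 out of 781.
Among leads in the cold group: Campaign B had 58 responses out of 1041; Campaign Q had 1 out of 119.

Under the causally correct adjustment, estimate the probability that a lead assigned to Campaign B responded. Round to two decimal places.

The stratified and pooled comparisons disagree (Campaign B wins within each engagement tier; Campaign Q wins overall), so the answer turns on the causal role of engagement tier.
Here engagement tier is a common cause — it drives both which campaign a case falls under and the outcome. The crude comparison mixes populations; the stratum-specific rates are the causally relevant ones.
Standardising Campaign B to the population engagement tier mix: 0.448·79/159 + 0.552·58/1041 = 0.253.

0.25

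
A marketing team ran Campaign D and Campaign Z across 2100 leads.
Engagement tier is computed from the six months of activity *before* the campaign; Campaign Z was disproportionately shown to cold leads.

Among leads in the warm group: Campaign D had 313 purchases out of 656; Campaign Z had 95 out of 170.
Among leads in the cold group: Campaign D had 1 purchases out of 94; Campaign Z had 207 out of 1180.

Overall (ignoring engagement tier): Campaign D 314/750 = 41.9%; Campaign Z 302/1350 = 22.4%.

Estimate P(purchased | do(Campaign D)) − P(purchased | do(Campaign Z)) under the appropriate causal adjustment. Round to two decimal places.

-0.13

The imbalance in engagement tier arose from how leads were allocated, not from anything the campaign did; and engagement tier independently affects the outcome. The pooled gap is confounded — condition on engagement tier.
Adjusting over the population distribution of engagement tier: 0.393·(0.477−0.559) + 0.607·(0.011−0.175) = -0.132.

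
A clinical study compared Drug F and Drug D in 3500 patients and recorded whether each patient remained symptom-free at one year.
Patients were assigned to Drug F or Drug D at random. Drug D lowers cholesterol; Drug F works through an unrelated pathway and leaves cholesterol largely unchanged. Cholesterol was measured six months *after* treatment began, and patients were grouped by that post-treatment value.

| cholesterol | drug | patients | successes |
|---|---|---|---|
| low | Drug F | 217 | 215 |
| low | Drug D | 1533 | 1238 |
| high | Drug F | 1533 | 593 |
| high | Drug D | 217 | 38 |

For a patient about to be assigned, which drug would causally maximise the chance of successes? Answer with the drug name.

Stratifying would compare drugs among patients the drugs themselves sorted into cholesterol groups — a form of selection on an intermediate. The unconditioned pooled rates give the total causal effect.
Pooled: Drug F 46.2% vs Drug D 72.9%; Drug D is higher overall.

Drug D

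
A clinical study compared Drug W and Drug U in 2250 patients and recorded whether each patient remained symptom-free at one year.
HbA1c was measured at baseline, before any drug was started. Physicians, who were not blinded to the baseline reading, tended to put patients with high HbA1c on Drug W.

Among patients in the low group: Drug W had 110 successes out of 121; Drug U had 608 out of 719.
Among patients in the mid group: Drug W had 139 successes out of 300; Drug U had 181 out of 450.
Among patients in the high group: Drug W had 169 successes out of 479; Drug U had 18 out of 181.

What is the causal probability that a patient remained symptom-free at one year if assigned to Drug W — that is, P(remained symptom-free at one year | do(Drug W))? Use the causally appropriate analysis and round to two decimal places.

0.60

Since HbA1c is a pre-existing factor (not a product of the drug) and it affects the outcome on its own, it is a confounder. The stratified rates, not the pooled rate, identify the causal effect.
Standardising Drug W to the population HbA1c mix: 0.373·110/121 + 0.333·139/300 + 0.293·169/479 = 0.597.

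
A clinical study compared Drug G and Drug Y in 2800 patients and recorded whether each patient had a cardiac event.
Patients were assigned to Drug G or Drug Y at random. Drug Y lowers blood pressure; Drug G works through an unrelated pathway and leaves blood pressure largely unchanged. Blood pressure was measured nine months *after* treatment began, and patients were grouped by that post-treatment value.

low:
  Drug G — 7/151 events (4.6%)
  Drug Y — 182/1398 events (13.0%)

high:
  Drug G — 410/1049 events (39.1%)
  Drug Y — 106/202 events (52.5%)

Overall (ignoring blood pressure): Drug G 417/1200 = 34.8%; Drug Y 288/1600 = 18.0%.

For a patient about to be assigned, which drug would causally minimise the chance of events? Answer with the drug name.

Drug Y

Blood pressure is downstream of the drug. One should not condition on a consequence of treatment, so the overall rates are the right comparison.
Pooled: Drug G 34.8% vs Drug Y 18.0%; Drug Y is lower overall.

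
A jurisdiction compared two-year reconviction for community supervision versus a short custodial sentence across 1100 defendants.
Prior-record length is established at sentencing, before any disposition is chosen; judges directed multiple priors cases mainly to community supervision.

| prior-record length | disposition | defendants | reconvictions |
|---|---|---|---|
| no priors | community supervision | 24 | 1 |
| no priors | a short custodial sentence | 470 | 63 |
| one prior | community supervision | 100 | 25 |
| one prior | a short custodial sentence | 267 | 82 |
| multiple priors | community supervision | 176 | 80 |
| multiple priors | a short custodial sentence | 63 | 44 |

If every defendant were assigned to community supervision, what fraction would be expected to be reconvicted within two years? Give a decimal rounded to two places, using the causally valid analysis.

0.20

community supervision is lower inside every prior-record length stratum but a short custodial sentence is lower in aggregate. Whether to stratify depends on how prior-record length relates to the disposition.
The imbalance in prior-record length arose from how defendants were allocated, not from anything the disposition did; and prior-record length independently affects the outcome. The pooled gap is confounded — condition on prior-record length.
Standardising community supervision to the population prior-record length mix: 0.449·1/24 + 0.334·25/100 + 0.217·80/176 = 0.201.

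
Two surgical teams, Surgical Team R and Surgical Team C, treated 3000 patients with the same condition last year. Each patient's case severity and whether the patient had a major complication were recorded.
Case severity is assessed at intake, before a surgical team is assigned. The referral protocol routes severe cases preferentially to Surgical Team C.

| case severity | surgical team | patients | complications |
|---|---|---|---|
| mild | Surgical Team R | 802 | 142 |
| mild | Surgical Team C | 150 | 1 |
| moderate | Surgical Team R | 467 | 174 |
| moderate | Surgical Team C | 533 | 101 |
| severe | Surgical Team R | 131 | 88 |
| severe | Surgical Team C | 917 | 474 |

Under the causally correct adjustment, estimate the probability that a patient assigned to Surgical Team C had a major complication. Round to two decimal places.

0.25

Case severity differs across surgical teams for reasons unrelated to any effect of the surgical team itself, and it separately predicts the outcome — a classic confounder. We must compare within case severity levels.
Standardising Surgical Team C to the population case severity mix: 0.317·1/150 + 0.333·101/533 + 0.349·474/917 = 0.246.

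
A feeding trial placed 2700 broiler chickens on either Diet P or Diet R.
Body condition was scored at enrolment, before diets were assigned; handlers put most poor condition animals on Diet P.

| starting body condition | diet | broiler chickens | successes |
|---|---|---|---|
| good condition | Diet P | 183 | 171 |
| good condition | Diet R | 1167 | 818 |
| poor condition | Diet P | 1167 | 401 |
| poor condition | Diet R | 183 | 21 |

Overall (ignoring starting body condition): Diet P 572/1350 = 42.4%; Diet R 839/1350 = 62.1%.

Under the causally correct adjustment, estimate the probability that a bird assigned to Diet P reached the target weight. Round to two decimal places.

0.64

Nothing the diet does changes starting body condition; the imbalance is an allocation artefact. With starting body condition also predicting the outcome, the pooled figure is confounded, and the within-stratum comparison is the causal one.
Standardising Diet P to the population starting body condition mix: 0.500·171/183 + 0.500·401/1167 = 0.639.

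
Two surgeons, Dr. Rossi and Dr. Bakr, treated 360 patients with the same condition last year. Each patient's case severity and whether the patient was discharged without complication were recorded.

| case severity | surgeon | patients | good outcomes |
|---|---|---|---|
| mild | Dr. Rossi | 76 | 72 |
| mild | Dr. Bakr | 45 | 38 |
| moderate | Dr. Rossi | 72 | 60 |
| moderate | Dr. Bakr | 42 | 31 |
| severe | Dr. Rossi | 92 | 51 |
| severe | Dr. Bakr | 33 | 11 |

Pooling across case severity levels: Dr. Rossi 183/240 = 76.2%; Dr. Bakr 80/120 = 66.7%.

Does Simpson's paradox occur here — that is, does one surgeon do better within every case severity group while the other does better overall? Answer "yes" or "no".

Within each case severity level (mild 94.7% vs 84.4%; moderate 83.3% vs 73.8%; severe 55.4% vs 33.3%), Dr. Rossi has the higher rate every time. Pooled: 76.2% vs 66.7% — Dr. Rossi has the higher rate overall. They agree.

no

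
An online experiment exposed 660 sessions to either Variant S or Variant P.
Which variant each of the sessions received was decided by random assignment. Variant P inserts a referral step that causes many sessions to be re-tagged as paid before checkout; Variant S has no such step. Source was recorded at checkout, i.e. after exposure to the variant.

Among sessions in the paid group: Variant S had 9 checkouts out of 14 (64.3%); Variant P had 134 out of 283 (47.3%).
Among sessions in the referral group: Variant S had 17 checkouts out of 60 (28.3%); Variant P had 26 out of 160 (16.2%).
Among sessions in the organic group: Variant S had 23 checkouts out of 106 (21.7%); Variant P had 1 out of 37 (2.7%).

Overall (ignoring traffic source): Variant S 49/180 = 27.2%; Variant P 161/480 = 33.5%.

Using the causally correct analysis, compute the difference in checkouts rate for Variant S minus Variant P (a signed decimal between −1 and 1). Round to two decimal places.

-0.06

Variant S is higher inside every traffic source stratum but Variant P is higher in aggregate. Whether to stratify depends on how traffic source relates to the variant.
Stratifying would compare variants among sessions the variants themselves sorted into traffic source groups — a form of selection on an intermediate. The unconditioned pooled rates give the total causal effect.
The causal difference is the pooled difference: 0.272 − 0.335 = -0.063.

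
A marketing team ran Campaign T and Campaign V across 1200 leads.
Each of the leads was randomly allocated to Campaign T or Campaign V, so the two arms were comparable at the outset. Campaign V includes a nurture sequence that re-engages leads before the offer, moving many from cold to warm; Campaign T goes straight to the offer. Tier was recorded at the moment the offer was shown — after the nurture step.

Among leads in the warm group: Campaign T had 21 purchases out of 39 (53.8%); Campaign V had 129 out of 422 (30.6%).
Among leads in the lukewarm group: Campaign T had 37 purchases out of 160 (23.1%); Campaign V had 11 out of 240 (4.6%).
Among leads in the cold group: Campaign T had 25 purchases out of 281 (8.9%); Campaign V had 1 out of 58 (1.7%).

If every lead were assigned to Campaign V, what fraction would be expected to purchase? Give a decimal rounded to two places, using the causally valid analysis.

Because the campaign influences engagement tier, engagement tier is a post-treatment mediator, not a confounder. Stratifying on it would bias the estimate; the causal effect is the crude pooled difference.
So P(outcome | do(Campaign V)) is just the pooled rate for Campaign V: 141/720 = 0.196.

0.20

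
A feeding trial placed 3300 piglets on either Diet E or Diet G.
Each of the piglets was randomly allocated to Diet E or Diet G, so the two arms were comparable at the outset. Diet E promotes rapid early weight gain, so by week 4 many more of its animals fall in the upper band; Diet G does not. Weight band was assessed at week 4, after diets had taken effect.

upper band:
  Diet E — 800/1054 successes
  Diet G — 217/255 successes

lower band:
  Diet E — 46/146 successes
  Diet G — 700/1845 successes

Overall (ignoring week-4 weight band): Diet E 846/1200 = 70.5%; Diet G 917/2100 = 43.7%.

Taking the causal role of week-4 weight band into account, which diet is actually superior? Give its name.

The stratified and pooled comparisons disagree (Diet G wins within each week-4 weight band; Diet E wins overall), so the answer turns on the causal role of week-4 weight band.
Week-4 weight band is recorded after the diet and is itself shifted by it — it sits on the causal path from diet to outcome. Conditioning on a mediator would strip out part of the effect we want; the pooled comparison gives the total causal effect.
Pooled: Diet E 70.5% vs Diet G 43.7%; Diet E is higher overall.

Diet E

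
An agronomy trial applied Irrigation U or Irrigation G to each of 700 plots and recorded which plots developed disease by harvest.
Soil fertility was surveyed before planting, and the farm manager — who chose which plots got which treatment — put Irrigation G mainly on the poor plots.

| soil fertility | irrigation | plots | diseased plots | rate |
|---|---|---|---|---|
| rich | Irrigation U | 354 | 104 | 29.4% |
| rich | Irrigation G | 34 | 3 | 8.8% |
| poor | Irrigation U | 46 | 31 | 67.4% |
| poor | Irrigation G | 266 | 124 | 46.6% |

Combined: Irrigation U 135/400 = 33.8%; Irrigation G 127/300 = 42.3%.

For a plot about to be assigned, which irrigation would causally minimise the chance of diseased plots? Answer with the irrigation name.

The stratified and pooled comparisons disagree (Irrigation G wins within each soil fertility; Irrigation U wins overall), so the answer turns on the causal role of soil fertility.
Here soil fertility is a common cause — it drives both which irrigation a case falls under and the outcome. The crude comparison mixes populations; the stratum-specific rates are the causally relevant ones.
Within each level — rich: 29.4% vs 8.8%; poor: 67.4% vs 46.6% — Irrigation G is lower every time.

Irrigation G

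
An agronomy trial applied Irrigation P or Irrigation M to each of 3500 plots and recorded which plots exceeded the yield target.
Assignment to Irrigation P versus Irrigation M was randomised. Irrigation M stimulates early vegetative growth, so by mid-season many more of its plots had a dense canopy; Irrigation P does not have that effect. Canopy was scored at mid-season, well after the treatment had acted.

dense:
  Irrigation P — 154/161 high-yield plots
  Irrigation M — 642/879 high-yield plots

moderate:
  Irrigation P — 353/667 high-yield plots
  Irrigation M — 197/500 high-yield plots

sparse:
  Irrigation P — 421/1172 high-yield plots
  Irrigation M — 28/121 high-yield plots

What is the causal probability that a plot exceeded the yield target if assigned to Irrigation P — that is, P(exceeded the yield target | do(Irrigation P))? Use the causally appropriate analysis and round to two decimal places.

Within every mid-season canopy level Irrigation P has the higher rate, yet pooled Irrigation M does — Simpson's reversal.
Stratifying would compare irrigations among plots the irrigations themselves sorted into mid-season canopy groups — a form of selection on an intermediate. The unconditioned pooled rates give the total causal effect.
So P(outcome | do(Irrigation P)) is just the pooled rate for Irrigation P: 928/2000 = 0.464.

0.46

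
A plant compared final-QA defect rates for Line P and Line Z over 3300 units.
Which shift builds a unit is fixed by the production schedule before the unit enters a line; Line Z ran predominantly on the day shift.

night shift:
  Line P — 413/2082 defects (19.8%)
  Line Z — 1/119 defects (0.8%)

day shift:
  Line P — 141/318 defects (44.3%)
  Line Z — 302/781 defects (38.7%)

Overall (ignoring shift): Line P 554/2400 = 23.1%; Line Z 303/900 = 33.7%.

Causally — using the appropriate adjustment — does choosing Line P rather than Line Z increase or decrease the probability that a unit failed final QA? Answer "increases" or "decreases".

Shift is set before the line has any effect — it is not caused by the line — and it independently drives the outcome. That makes it a confounder, so the causal comparison is within shift levels.
Within each level — night shift: 19.8% vs 0.8%; day shift: 44.3% vs 38.7% — Line Z is lower every time.

increases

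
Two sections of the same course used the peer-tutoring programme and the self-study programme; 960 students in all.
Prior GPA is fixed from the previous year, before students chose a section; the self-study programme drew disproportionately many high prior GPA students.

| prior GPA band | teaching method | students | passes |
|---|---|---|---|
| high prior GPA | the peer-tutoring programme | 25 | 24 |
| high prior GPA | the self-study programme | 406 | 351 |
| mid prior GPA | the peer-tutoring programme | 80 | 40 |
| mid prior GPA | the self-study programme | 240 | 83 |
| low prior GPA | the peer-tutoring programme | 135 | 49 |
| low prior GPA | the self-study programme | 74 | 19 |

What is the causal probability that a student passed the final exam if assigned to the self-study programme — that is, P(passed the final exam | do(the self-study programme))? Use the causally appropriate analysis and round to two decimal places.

The imbalance in prior GPA band arose from how students were allocated, not from anything the teaching method did; and prior GPA band independently affects the outcome. The pooled gap is confounded — condition on prior GPA band.
Standardising the self-study programme to the population prior GPA band mix: 0.449·351/406 + 0.333·83/240 + 0.218·19/74 = 0.559.

0.56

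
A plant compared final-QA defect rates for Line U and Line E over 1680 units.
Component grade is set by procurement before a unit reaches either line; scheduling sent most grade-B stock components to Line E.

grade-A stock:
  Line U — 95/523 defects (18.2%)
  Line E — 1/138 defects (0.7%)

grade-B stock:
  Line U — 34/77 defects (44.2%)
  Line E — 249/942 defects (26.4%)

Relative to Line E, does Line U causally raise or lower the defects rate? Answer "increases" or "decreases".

Component grade is set before the line has any effect — it is not caused by the line — and it independently drives the outcome. That makes it a confounder, so the causal comparison is within component grade levels.
Within each level — grade-A stock: 18.2% vs 0.7%; grade-B stock: 44.2% vs 26.4% — Line E is lower every time.

increases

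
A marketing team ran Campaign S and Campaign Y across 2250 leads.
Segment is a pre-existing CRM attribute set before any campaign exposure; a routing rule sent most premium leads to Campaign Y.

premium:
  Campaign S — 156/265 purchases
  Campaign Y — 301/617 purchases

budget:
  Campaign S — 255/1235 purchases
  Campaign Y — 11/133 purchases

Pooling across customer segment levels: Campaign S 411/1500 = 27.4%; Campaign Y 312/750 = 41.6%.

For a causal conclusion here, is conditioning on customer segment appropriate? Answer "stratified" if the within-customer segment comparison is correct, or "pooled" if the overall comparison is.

stratified

The imbalance in customer segment arose from how leads were allocated, not from anything the campaign did; and customer segment independently affects the outcome. The pooled gap is confounded — condition on customer segment.
Within each level — premium: 58.9% vs 48.8%; budget: 20.6% vs 8.3% — Campaign S is higher every time.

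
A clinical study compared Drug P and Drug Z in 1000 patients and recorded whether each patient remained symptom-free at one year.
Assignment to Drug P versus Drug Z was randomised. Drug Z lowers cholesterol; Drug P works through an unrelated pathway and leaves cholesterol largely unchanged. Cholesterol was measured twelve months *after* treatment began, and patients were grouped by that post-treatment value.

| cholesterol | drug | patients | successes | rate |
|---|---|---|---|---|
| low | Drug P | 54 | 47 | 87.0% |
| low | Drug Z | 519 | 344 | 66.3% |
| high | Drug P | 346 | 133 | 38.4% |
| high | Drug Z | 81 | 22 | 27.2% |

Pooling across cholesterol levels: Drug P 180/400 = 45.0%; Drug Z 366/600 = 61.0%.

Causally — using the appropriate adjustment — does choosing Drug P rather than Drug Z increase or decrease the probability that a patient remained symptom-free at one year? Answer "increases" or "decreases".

Within every cholesterol level Drug P has the higher rate, yet pooled Drug Z does — Simpson's reversal.
Stratifying would compare drugs among patients the drugs themselves sorted into cholesterol groups — a form of selection on an intermediate. The unconditioned pooled rates give the total causal effect.
Pooled: Drug P 45.0% vs Drug Z 61.0%; Drug Z is higher overall.

decreases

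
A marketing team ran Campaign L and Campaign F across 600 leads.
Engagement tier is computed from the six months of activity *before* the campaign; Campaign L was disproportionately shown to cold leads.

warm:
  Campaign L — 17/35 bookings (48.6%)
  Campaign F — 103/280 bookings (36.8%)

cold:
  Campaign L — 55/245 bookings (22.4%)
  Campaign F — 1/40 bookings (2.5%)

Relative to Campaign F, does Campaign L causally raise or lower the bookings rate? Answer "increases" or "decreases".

Within every engagement tier level Campaign L has the higher rate, yet pooled Campaign F does — Simpson's reversal.
Engagement tier satisfies the back-door criterion: it is not a descendant of the campaign, and it blocks the spurious path from campaign to outcome. Adjusting for it (i.e., using the within-engagement tier rates) gives the causal effect.
Within each level — warm: 48.6% vs 36.8%; cold: 22.4% vs 2.5% — Campaign L is higher every time.

increases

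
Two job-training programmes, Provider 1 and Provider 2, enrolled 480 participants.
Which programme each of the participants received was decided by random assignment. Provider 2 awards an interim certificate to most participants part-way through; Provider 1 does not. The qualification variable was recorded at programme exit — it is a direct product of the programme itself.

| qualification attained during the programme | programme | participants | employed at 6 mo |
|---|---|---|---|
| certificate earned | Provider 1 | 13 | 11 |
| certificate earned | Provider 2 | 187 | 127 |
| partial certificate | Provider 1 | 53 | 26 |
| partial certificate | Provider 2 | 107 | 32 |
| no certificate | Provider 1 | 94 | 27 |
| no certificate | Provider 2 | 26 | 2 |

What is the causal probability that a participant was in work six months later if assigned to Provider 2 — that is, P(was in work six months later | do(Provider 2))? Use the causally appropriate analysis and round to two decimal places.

The distribution of qualification attained during the programme is itself part of what the programme does — it is an intermediate outcome. Holding it fixed would remove that part of the effect; the total effect is the pooled difference.
So P(outcome | do(Provider 2)) is just the pooled rate for Provider 2: 161/320 = 0.503.

0.50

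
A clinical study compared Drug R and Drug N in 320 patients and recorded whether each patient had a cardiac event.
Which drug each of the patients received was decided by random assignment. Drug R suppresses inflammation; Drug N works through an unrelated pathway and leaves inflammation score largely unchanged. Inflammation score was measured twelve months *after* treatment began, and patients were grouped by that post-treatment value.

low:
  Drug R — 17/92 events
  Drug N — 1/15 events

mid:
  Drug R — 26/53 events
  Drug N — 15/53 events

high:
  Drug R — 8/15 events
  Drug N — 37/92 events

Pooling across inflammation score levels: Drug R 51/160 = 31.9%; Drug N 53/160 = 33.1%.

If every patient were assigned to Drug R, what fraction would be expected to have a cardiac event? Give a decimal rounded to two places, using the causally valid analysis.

Stratifying would compare drugs among patients the drugs themselves sorted into inflammation score groups — a form of selection on an intermediate. The unconditioned pooled rates give the total causal effect.
So P(outcome | do(Drug R)) is just the pooled rate for Drug R: 51/160 = 0.319.

0.32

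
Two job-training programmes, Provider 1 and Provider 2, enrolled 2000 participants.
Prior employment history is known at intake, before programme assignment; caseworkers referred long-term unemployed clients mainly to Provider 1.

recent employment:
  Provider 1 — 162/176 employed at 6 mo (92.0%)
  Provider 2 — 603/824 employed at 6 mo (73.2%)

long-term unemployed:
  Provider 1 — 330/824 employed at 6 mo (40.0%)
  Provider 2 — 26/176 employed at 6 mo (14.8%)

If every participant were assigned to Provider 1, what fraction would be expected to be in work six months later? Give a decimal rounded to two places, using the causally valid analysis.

0.66

The stratified and pooled comparisons disagree (Provider 1 wins within each prior employment history; Provider 2 wins overall), so the answer turns on the causal role of prior employment history.
Nothing the programme does changes prior employment history; the imbalance is an allocation artefact. With prior employment history also predicting the outcome, the pooled figure is confounded, and the within-stratum comparison is the causal one.
Standardising Provider 1 to the population prior employment history mix: 0.500·162/176 + 0.500·330/824 = 0.660.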